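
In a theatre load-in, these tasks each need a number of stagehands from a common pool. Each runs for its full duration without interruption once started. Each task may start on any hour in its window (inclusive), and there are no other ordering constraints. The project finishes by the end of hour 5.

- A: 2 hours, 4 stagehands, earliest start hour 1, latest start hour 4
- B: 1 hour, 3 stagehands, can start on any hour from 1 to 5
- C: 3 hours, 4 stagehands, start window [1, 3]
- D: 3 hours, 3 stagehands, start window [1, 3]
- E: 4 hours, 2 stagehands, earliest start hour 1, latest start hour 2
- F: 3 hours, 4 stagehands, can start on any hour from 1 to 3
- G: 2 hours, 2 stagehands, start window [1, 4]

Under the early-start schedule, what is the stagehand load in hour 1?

At early start, hour 1 has: A, B, C, D, E, F, G.
Demand: 4 + 3 + 4 + 3 + 2 + 4 + 2 = 22.

22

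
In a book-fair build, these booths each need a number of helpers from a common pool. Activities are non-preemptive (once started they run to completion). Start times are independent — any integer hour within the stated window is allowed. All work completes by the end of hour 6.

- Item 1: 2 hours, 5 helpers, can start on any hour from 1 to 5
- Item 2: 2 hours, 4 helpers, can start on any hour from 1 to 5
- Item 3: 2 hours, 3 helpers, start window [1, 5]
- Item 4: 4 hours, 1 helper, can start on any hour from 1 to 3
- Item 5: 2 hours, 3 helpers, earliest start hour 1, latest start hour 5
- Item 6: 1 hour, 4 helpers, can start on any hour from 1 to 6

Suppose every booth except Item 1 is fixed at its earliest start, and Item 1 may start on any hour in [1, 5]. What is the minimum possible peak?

Item 1@1: h1:20  h2:16  h3:1  h4:1  h5:0  h6:0 → peak 20
Item 1@2: h1:15  h2:16  h3:6  h4:1  h5:0  h6:0 → peak 16
Item 1@3: h1:15  h2:11  h3:6  h4:6  h5:0  h6:0 → peak 15
Item 1@4: h1:15  h2:11  h3:1  h4:6  h5:5  h6:0 → peak 15
Item 1@5: h1:15  h2:11  h3:1  h4:1  h5:5  h6:5 → peak 15
Best is Item 1@3, peak 15.

15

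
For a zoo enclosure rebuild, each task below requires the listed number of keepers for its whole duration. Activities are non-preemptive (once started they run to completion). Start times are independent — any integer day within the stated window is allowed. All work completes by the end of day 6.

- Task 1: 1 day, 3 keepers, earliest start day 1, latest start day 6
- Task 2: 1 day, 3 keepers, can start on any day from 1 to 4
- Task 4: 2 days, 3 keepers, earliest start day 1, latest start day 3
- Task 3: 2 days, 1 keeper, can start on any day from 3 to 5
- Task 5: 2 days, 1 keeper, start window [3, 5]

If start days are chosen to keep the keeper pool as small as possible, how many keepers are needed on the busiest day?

Early-start (Task 1@1, Task 2@1, Task 4@1, Task 3@3, Task 5@3) gives peak 9: d1:9  d2:3  d3:2  d4:2  d5:0  d6:0.
Shift Task 2→2, Task 4→3, Task 3→5, Task 5→5.
Schedule Task 1@1, Task 2@2, Task 4@3, Task 3@5, Task 5@5: d1:3  d2:3  d3:3  d4:3  d5:2  d6:2 — peak 3.
Total keeper-days = 16 over 6 days ⇒ peak ≥ ⌈16/6⌉ = 3, so 3 is optimal.

3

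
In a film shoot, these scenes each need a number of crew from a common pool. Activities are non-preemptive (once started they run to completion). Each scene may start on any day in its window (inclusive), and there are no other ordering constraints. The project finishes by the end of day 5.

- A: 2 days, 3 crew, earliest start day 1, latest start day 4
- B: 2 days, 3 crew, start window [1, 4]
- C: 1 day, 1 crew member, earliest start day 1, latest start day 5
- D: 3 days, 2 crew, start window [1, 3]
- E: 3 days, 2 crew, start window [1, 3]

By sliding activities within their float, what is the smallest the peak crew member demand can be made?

5

Early-start (A@1, B@1, C@1, D@1, E@1) gives peak 11: d1:11  d2:10  d3:4  d4:0  d5:0.
Shift B→4, C→3, E→3.
Schedule A@1, B@4, C@3, D@1, E@3: d1:5  d2:5  d3:5  d4:5  d5:5 — peak 5.
Total crew member-days = 25 over 5 days ⇒ peak ≥ ⌈25/5⌉ = 5, so 5 is optimal.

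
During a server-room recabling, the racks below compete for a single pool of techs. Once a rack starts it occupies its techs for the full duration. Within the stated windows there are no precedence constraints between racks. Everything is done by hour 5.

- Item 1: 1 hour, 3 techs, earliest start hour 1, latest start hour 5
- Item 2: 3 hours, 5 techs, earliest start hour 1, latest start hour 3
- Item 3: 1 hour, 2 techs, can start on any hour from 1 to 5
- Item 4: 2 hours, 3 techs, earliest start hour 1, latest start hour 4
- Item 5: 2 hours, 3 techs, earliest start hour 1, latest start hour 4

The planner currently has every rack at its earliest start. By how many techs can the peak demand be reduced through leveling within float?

8

Early-start peak: h1:16  h2:11  h3:5  h4:0  h5:0 ⇒ 16.
Leveled (Item 1@1, Item 2@1, Item 3@2, Item 4@3, Item 5@4): h1:8  h2:7  h3:8  h4:6  h5:3 ⇒ 8.
Reduction 16 − 8 = 8.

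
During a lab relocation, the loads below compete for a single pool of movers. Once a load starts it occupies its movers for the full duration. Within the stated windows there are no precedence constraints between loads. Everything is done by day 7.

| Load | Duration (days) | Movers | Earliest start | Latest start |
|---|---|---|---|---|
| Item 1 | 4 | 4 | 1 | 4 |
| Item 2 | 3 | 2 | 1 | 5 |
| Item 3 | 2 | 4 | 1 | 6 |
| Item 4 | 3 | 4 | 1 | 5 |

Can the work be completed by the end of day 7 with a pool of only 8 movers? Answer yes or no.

yes

Schedule Item 1@1, Item 2@1, Item 3@4, Item 4@5: d1:6  d2:6  d3:6  d4:8  d5:8  d6:4  d7:4 — peak 8 ≤ 8.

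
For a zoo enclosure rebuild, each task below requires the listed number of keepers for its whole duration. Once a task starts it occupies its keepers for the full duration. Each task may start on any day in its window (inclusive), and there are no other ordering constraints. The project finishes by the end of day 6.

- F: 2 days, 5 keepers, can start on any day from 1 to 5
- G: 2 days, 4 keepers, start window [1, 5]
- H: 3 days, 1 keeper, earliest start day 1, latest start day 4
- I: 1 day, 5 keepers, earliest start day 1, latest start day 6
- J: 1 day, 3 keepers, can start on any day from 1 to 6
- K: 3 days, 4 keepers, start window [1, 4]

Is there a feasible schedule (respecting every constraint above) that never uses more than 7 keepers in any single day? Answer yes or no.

no

The minimum achievable peak is 8; 7 < 8, so no feasible schedule stays within the cap.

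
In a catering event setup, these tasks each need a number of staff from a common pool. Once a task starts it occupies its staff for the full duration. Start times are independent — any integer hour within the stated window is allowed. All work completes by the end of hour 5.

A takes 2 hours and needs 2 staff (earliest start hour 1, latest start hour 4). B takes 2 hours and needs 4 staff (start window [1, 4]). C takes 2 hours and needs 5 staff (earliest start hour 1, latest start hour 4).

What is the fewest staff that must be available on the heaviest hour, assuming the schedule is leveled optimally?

Early-start (A@1, B@1, C@1) gives peak 11: h1:11  h2:11  h3:0  h4:0  h5:0.
Shift C→3.
Schedule A@1, B@1, C@3: h1:6  h2:6  h3:5  h4:5  h5:0 — peak 6.

6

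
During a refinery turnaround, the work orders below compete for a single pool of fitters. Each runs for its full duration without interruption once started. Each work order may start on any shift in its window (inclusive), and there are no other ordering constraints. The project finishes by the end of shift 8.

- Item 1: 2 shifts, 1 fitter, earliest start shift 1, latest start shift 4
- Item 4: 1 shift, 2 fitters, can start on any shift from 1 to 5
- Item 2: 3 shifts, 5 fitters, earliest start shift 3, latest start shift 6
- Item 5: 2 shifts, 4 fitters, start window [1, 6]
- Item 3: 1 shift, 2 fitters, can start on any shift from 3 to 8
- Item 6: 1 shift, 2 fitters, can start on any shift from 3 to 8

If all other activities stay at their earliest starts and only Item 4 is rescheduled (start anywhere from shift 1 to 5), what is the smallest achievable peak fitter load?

Item 4@1: s1:7  s2:5  s3:9  s4:5  s5:5  s6:0  s7:0  s8:0 → peak 9
Item 4@2: s1:5  s2:7  s3:9  s4:5  s5:5  s6:0  s7:0  s8:0 → peak 9
Item 4@3: s1:5  s2:5  s3:11  s4:5  s5:5  s6:0  s7:0  s8:0 → peak 11
Item 4@4: s1:5  s2:5  s3:9  s4:7  s5:5  s6:0  s7:0  s8:0 → peak 9
Item 4@5: s1:5  s2:5  s3:9  s4:5  s5:7  s6:0  s7:0  s8:0 → peak 9
Best is Item 4@1, peak 9.

9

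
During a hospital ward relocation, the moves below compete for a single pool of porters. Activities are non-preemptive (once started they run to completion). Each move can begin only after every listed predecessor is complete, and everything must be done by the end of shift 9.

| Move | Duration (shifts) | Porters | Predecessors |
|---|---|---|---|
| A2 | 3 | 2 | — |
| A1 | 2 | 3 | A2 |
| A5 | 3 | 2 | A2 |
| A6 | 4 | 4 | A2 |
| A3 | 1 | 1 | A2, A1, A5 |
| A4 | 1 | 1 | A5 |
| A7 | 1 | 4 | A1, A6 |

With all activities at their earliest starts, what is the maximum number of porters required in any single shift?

9

Early-start schedule: A2@1, A1@4, A5@4, A6@4, A3@7, A4@7, A7@8.
Load per shift: shift 1: 2, shift 2: 2, shift 3: 2, shift 4: 9, shift 5: 9, shift 6: 6, shift 7: 6, shift 8: 4, shift 9: 0.
Peak is 9.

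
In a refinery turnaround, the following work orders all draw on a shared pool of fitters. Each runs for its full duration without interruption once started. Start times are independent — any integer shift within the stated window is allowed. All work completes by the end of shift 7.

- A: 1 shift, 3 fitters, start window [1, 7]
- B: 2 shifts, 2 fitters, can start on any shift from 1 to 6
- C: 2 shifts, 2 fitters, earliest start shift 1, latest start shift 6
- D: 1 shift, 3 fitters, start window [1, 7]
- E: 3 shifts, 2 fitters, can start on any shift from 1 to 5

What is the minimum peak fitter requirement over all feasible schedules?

4

Early-start (A@1, B@1, C@1, D@1, E@1) gives peak 12: s1:12  s2:6  s3:2  s4:0  s5:0  s6:0  s7:0.
Shift B→2, C→2, D→4, E→5.
Schedule A@1, B@2, C@2, D@4, E@5: s1:3  s2:4  s3:4  s4:3  s5:2  s6:2  s7:2 — peak 4.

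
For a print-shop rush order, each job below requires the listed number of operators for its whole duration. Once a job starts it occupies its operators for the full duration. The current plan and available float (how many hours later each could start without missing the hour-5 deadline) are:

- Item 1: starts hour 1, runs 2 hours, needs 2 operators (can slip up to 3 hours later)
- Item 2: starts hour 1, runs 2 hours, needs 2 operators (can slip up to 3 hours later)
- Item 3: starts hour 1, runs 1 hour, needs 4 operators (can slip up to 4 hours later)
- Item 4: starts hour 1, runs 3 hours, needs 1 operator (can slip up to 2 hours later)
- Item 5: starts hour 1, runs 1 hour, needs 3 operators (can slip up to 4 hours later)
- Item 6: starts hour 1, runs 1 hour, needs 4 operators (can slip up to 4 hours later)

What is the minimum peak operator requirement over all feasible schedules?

Early-start (Item 1@1, Item 2@1, Item 3@1, Item 4@1, Item 5@1, Item 6@1) gives peak 16: h1:16  h2:5  h3:1  h4:0  h5:0.
Shift Item 3→3, Item 5→4, Item 6→5.
Schedule Item 1@1, Item 2@1, Item 3@3, Item 4@1, Item 5@4, Item 6@5: h1:5  h2:5  h3:5  h4:3  h5:4 — peak 5.
Total operator-hours = 22 over 5 hours ⇒ peak ≥ ⌈22/5⌉ = 5, so 5 is optimal.

5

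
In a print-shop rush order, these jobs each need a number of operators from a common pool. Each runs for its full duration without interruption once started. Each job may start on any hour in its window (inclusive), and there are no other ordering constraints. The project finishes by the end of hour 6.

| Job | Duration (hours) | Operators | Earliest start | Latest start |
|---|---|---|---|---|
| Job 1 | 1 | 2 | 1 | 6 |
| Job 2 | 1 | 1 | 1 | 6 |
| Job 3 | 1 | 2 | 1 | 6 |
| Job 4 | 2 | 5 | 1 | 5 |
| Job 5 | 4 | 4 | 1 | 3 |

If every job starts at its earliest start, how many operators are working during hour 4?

4

At early start, hour 4 has: Job 5.
Demand: 4 = 4.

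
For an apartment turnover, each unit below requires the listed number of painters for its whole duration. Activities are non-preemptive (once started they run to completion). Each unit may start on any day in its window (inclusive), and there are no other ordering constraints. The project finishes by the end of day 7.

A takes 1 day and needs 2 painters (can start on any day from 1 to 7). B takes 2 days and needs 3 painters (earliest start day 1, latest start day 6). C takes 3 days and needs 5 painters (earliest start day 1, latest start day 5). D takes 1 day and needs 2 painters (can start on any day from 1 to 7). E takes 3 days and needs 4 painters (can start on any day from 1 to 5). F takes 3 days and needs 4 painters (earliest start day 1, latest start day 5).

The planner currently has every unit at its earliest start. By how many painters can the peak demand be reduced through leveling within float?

12

Early-start peak: d1:20  d2:16  d3:13  d4:0  d5:0  d6:0  d7:0 ⇒ 20.
Leveled (A@1, B@1, C@2, D@1, E@5, F@5): d1:7  d2:8  d3:5  d4:5  d5:8  d6:8  d7:8 ⇒ 8.
Reduction 20 − 8 = 12.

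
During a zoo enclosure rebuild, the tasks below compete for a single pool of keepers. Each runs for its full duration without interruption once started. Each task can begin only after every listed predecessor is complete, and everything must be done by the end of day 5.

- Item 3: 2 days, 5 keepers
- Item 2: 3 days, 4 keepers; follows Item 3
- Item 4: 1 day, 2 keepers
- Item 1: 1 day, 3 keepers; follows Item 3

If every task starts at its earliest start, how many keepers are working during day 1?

At early start, day 1 has: Item 3, Item 4.
Demand: 5 + 2 = 7.

7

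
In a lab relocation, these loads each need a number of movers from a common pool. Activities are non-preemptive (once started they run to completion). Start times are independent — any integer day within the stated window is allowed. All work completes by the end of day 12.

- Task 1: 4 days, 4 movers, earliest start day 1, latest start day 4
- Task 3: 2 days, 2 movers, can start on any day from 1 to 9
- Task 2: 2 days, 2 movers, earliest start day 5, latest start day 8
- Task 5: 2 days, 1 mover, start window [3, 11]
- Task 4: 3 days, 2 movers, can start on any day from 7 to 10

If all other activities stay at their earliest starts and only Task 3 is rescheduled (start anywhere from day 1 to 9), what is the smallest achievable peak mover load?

5

Task 3@1: d1:6  d2:6  d3:5  d4:5  d5:2  d6:2  d7:2  d8:2  d9:2  d10:0  d11:0  d12:0 → peak 6
Task 3@2: d1:4  d2:6  d3:7  d4:5  d5:2  d6:2  d7:2  d8:2  d9:2  d10:0  d11:0  d12:0 → peak 7
Task 3@3: d1:4  d2:4  d3:7  d4:7  d5:2  d6:2  d7:2  d8:2  d9:2  d10:0  d11:0  d12:0 → peak 7
Task 3@4: d1:4  d2:4  d3:5  d4:7  d5:4  d6:2  d7:2  d8:2  d9:2  d10:0  d11:0  d12:0 → peak 7
Task 3@5: d1:4  d2:4  d3:5  d4:5  d5:4  d6:4  d7:2  d8:2  d9:2  d10:0  d11:0  d12:0 → peak 5
Task 3@6: d1:4  d2:4  d3:5  d4:5  d5:2  d6:4  d7:4  d8:2  d9:2  d10:0  d11:0  d12:0 → peak 5
Task 3@7: d1:4  d2:4  d3:5  d4:5  d5:2  d6:2  d7:4  d8:4  d9:2  d10:0  d11:0  d12:0 → peak 5
Task 3@8: d1:4  d2:4  d3:5  d4:5  d5:2  d6:2  d7:2  d8:4  d9:4  d10:0  d11:0  d12:0 → peak 5
Task 3@9: d1:4  d2:4  d3:5  d4:5  d5:2  d6:2  d7:2  d8:2  d9:4  d10:2  d11:0  d12:0 → peak 5
Best is Task 3@5, peak 5.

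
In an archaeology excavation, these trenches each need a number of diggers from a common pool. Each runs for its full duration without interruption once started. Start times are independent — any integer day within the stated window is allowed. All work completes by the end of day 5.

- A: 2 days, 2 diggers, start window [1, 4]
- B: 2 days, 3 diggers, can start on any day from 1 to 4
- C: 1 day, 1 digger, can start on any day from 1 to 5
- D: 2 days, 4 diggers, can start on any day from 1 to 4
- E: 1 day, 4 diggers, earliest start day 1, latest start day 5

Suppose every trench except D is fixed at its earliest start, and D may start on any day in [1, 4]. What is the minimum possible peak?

10

D@1: d1:14  d2:9  d3:0  d4:0  d5:0 → peak 14
D@2: d1:10  d2:9  d3:4  d4:0  d5:0 → peak 10
D@3: d1:10  d2:5  d3:4  d4:4  d5:0 → peak 10
D@4: d1:10  d2:5  d3:0  d4:4  d5:4 → peak 10
Best is D@2, peak 10.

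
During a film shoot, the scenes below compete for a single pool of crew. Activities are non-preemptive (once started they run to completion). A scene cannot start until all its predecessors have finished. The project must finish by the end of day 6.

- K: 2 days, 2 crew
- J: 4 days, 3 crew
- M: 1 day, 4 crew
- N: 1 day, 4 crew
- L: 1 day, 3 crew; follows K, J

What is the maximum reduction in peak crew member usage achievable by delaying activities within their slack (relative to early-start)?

6

Early-start peak: d1:13  d2:5  d3:3  d4:3  d5:3  d6:0 ⇒ 13.
Leveled (K@1, J@1, M@3, N@4, L@5): d1:5  d2:5  d3:7  d4:7  d5:3  d6:0 ⇒ 7.
Reduction 13 − 7 = 6.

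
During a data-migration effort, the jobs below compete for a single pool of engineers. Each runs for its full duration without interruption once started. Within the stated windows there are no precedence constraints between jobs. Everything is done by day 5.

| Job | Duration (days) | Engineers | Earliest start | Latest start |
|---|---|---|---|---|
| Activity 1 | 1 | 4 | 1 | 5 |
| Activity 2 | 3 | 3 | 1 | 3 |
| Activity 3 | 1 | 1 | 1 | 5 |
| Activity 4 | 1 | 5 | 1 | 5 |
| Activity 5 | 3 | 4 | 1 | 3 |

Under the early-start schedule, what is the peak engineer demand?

Early-start schedule: Activity 1@1, Activity 2@1, Activity 3@1, Activity 4@1, Activity 5@1.
Load per day: day 1: 17, day 2: 7, day 3: 7, day 4: 0, day 5: 0.
Peak is 17.

17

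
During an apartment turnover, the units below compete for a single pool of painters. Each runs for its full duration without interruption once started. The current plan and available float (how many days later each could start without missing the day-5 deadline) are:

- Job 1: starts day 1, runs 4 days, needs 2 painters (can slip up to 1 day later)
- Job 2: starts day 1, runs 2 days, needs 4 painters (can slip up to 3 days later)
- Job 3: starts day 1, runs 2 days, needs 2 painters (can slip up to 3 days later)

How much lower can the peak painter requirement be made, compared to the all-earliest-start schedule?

Early-start peak: d1:8  d2:8  d3:2  d4:2  d5:0 ⇒ 8.
Leveled (Job 1@1, Job 2@1, Job 3@3): d1:6  d2:6  d3:4  d4:4  d5:0 ⇒ 6.
Reduction 8 − 6 = 2.

2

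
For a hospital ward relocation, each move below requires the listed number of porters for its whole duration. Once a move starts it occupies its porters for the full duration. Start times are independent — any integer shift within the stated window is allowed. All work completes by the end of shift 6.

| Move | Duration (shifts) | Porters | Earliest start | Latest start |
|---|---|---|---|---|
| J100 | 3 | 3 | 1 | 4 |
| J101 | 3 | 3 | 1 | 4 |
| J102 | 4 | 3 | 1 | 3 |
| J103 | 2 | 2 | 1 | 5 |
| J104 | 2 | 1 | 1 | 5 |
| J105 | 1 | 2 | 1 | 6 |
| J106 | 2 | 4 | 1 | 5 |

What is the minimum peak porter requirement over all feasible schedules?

8

Early-start (J100@1, J101@1, J102@1, J103@1, J104@1, J105@1, J106@1) gives peak 18: s1:18  s2:16  s3:9  s4:3  s5:0  s6:0.
Shift J101→4, J104→4, J105→3, J106→5.
Schedule J100@1, J101@4, J102@1, J103@1, J104@4, J105@3, J106@5: s1:8  s2:8  s3:8  s4:7  s5:8  s6:7 — peak 8.
Total porter-shifts = 46 over 6 shifts ⇒ peak ≥ ⌈46/6⌉ = 8, so 8 is optimal.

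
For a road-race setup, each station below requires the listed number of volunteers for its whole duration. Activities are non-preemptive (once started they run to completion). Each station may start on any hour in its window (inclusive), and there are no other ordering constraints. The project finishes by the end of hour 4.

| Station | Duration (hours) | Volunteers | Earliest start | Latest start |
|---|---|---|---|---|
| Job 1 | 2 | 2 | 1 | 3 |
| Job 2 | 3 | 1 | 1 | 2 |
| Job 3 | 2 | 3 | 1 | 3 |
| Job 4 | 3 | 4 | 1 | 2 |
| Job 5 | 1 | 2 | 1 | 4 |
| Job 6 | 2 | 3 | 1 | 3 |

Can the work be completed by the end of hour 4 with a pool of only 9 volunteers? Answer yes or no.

no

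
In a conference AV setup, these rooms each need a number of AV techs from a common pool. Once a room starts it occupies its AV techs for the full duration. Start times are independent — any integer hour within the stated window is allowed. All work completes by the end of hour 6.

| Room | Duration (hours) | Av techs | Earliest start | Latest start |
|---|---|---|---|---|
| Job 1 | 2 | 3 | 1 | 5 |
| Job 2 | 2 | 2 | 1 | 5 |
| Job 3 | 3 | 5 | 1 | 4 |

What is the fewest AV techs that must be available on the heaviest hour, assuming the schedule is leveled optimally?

5

Early-start (Job 1@1, Job 2@1, Job 3@1) gives peak 10: h1:10  h2:10  h3:5  h4:0  h5:0  h6:0.
Shift Job 3→3.
Schedule Job 1@1, Job 2@1, Job 3@3: h1:5  h2:5  h3:5  h4:5  h5:5  h6:0 — peak 5.
Total AV tech-hours = 25 over 6 hours ⇒ peak ≥ ⌈25/6⌉ = 5, so 5 is optimal.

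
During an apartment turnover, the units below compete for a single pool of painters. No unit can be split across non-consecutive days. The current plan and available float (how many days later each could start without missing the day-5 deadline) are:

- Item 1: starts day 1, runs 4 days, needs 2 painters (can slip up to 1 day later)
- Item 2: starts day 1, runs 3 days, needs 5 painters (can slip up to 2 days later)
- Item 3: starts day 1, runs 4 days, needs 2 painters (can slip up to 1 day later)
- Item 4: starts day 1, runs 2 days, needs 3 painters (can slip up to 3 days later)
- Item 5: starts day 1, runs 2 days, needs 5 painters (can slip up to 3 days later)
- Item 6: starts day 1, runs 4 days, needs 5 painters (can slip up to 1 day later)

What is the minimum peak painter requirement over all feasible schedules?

17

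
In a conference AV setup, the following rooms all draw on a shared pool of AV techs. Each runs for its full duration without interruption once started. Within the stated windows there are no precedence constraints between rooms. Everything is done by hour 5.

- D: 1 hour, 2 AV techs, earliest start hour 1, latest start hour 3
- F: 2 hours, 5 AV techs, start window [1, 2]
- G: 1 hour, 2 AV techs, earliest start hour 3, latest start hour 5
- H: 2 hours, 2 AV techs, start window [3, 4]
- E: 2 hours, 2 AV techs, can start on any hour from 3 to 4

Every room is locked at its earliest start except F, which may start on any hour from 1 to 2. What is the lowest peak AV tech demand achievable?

F@1: h1:7  h2:5  h3:6  h4:4  h5:0 → peak 7
F@2: h1:2  h2:5  h3:11  h4:4  h5:0 → peak 11
Best is F@1, peak 7.

7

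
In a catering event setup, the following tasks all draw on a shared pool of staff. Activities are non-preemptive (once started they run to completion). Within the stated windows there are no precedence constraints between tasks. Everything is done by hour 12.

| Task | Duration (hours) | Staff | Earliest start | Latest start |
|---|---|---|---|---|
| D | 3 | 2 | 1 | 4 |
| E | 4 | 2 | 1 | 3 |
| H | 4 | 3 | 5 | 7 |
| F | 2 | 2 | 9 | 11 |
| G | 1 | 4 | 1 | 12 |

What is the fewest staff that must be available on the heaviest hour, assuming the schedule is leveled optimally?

4

Early-start (D@1, E@1, H@5, F@9, G@1) gives peak 8: h1:8  h2:4  h3:4  h4:2  h5:3  h6:3  h7:3  h8:3  h9:2  h10:2  h11:0  h12:0.
Shift G→11.
Schedule D@1, E@1, H@5, F@9, G@11: h1:4  h2:4  h3:4  h4:2  h5:3  h6:3  h7:3  h8:3  h9:2  h10:2  h11:4  h12:0 — peak 4.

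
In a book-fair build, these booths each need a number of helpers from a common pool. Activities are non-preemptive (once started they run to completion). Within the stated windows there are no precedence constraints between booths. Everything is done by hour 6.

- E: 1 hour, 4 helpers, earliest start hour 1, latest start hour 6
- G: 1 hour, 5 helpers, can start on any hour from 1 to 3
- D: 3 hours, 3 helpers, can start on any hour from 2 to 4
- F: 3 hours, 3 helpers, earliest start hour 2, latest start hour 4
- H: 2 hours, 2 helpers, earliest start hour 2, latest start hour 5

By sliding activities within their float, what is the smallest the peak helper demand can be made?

Early-start (E@1, G@1, D@2, F@2, H@2) gives peak 9: h1:9  h2:8  h3:8  h4:6  h5:0  h6:0.
Shift E→2, D→3, F→4.
Schedule E@2, G@1, D@3, F@4, H@2: h1:5  h2:6  h3:5  h4:6  h5:6  h6:3 — peak 6.
Total helper-hours = 31 over 6 hours ⇒ peak ≥ ⌈31/6⌉ = 6, so 6 is optimal.

6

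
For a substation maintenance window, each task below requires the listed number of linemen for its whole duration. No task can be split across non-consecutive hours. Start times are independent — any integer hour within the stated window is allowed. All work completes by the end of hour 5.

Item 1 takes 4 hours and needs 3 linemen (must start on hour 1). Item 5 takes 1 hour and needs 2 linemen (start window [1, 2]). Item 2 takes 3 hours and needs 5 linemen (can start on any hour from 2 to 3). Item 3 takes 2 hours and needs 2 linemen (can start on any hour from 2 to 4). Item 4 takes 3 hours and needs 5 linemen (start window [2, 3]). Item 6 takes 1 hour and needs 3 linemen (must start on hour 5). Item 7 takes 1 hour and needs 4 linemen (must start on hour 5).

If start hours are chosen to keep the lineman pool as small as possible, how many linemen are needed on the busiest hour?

15

Schedule Item 1@1, Item 5@1, Item 2@2, Item 3@2, Item 4@2, Item 6@5, Item 7@5: h1:5  h2:15  h3:15  h4:13  h5:7 — peak 15.
No arrangement of the 24 feasible schedules does better.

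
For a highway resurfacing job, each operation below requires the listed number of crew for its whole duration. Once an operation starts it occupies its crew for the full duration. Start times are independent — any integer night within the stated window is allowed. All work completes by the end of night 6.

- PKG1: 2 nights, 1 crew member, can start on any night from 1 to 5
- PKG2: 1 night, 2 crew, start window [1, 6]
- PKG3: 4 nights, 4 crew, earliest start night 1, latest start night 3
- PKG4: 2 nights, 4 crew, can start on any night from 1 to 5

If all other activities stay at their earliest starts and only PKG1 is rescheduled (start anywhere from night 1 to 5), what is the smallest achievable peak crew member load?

PKG1@1: n1:11  n2:9  n3:4  n4:4  n5:0  n6:0 → peak 11
PKG1@2: n1:10  n2:9  n3:5  n4:4  n5:0  n6:0 → peak 10
PKG1@3: n1:10  n2:8  n3:5  n4:5  n5:0  n6:0 → peak 10
PKG1@4: n1:10  n2:8  n3:4  n4:5  n5:1  n6:0 → peak 10
PKG1@5: n1:10  n2:8  n3:4  n4:4  n5:1  n6:1 → peak 10
Best is PKG1@2, peak 10.

10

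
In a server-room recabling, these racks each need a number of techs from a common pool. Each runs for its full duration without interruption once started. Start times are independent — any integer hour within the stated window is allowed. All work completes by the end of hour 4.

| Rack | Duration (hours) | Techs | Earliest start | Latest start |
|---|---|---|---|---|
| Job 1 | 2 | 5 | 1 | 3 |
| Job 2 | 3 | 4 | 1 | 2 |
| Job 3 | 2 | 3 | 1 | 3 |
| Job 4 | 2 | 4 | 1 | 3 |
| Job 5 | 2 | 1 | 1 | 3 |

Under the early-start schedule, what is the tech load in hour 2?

At early start, hour 2 has: Job 1, Job 2, Job 3, Job 4, Job 5.
Demand: 5 + 4 + 3 + 4 + 1 = 17.

17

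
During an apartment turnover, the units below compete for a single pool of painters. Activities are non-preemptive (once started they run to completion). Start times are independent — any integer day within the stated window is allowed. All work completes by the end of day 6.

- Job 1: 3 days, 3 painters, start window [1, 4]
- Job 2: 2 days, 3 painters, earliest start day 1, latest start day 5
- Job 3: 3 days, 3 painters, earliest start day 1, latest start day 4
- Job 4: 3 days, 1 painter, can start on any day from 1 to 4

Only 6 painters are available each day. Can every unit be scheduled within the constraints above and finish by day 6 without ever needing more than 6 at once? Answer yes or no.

Schedule Job 1@1, Job 2@1, Job 3@3, Job 4@4: d1:6  d2:6  d3:6  d4:4  d5:4  d6:1 — peak 6 ≤ 6.

yes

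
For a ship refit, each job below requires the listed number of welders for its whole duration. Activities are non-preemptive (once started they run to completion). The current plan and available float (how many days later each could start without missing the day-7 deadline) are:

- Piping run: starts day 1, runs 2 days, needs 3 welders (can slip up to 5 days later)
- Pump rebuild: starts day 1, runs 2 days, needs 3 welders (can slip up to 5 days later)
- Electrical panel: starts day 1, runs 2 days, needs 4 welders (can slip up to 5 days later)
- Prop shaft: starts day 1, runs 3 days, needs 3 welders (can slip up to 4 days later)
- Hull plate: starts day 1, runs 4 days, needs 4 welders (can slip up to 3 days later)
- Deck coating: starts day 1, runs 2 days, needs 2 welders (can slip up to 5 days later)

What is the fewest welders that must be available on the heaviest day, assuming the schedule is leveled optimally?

8

Early-start (Piping run@1, Pump rebuild@1, Electrical panel@1, Prop shaft@1, Hull plate@1, Deck coating@1) gives peak 19: d1:19  d2:19  d3:7  d4:4  d5:0  d6:0  d7:0.
Shift Electrical panel→3, Prop shaft→5, Hull plate→3.
Schedule Piping run@1, Pump rebuild@1, Electrical panel@3, Prop shaft@5, Hull plate@3, Deck coating@1: d1:8  d2:8  d3:8  d4:8  d5:7  d6:7  d7:3 — peak 8.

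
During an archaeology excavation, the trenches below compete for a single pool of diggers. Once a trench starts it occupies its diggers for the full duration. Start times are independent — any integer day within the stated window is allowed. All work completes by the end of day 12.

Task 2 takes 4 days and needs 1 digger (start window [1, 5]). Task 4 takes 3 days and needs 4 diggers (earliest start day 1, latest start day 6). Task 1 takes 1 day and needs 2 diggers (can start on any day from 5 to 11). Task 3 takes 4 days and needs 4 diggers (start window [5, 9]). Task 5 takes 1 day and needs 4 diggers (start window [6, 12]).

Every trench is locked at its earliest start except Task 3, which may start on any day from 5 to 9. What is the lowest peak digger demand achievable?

5

Task 3@5: d1:5  d2:5  d3:5  d4:1  d5:6  d6:8  d7:4  d8:4  d9:0  d10:0  d11:0  d12:0 → peak 8
Task 3@6: d1:5  d2:5  d3:5  d4:1  d5:2  d6:8  d7:4  d8:4  d9:4  d10:0  d11:0  d12:0 → peak 8
Task 3@7: d1:5  d2:5  d3:5  d4:1  d5:2  d6:4  d7:4  d8:4  d9:4  d10:4  d11:0  d12:0 → peak 5
Task 3@8: d1:5  d2:5  d3:5  d4:1  d5:2  d6:4  d7:0  d8:4  d9:4  d10:4  d11:4  d12:0 → peak 5
Task 3@9: d1:5  d2:5  d3:5  d4:1  d5:2  d6:4  d7:0  d8:0  d9:4  d10:4  d11:4  d12:4 → peak 5
Best is Task 3@7, peak 5.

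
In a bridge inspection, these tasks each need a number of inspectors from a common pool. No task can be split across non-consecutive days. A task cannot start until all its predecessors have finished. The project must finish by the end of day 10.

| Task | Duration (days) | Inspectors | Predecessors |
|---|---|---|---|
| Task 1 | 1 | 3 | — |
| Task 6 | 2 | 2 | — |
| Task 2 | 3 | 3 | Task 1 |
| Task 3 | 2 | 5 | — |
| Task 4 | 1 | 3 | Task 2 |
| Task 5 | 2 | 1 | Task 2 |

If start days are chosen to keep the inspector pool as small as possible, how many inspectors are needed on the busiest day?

Early-start (Task 1@1, Task 6@1, Task 2@2, Task 3@1, Task 4@5, Task 5@5) gives peak 10: d1:10  d2:10  d3:3  d4:3  d5:4  d6:1  d7:0  d8:0  d9:0  d10:0.
Shift Task 3→5, Task 4→7, Task 5→7.
Schedule Task 1@1, Task 6@1, Task 2@2, Task 3@5, Task 4@7, Task 5@7: d1:5  d2:5  d3:3  d4:3  d5:5  d6:5  d7:4  d8:1  d9:0  d10:0 — peak 5.

5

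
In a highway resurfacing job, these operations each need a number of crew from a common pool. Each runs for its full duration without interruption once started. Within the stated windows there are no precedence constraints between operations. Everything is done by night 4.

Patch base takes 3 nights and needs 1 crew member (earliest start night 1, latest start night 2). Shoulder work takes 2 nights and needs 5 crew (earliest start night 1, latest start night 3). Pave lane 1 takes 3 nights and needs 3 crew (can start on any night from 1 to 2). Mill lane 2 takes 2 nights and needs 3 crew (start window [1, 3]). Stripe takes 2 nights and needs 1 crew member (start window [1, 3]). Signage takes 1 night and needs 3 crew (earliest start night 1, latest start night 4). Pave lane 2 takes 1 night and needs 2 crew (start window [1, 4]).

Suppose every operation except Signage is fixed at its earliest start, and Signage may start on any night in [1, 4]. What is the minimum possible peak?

15

Signage@1: n1:18  n2:13  n3:4  n4:0 → peak 18
Signage@2: n1:15  n2:16  n3:4  n4:0 → peak 16
Signage@3: n1:15  n2:13  n3:7  n4:0 → peak 15
Signage@4: n1:15  n2:13  n3:4  n4:3 → peak 15
Best is Signage@3, peak 15.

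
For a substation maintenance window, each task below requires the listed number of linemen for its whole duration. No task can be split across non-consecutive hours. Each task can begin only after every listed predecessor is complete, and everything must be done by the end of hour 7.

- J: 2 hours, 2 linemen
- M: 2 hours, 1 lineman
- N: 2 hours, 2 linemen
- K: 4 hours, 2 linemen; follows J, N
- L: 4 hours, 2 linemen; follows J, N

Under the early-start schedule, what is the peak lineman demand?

Early-start schedule: J@1, M@1, N@1, K@3, L@3.
Load per hour: hour 1: 5, hour 2: 5, hour 3: 4, hour 4: 4, hour 5: 4, hour 6: 4, hour 7: 0.
Peak is 5.

5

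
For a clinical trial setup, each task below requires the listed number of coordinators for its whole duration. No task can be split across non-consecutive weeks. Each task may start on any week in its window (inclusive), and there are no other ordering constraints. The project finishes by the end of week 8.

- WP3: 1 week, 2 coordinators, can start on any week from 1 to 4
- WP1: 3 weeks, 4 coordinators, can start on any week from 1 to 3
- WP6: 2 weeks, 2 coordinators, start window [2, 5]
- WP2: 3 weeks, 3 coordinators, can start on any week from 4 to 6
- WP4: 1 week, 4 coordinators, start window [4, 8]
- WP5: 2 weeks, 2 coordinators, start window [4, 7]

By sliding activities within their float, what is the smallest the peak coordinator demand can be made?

Early-start (WP3@1, WP1@1, WP6@2, WP2@4, WP4@4, WP5@4) gives peak 9: w1:6  w2:6  w3:6  w4:9  w5:5  w6:3  w7:0  w8:0.
Shift WP3→4, WP6→4, WP2→5, WP4→8, WP5→6.
Schedule WP3@4, WP1@1, WP6@4, WP2@5, WP4@8, WP5@6: w1:4  w2:4  w3:4  w4:4  w5:5  w6:5  w7:5  w8:4 — peak 5.
Total coordinator-weeks = 35 over 8 weeks ⇒ peak ≥ ⌈35/8⌉ = 5, so 5 is optimal.

5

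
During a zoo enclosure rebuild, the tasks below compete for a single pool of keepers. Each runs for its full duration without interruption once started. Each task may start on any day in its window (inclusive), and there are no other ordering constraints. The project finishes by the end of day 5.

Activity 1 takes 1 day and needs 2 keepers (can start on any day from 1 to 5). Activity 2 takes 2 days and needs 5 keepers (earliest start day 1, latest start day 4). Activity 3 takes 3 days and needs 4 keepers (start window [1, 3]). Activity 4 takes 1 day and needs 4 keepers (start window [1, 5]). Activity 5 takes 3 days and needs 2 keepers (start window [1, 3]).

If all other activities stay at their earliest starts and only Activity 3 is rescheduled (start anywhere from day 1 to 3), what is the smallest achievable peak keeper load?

13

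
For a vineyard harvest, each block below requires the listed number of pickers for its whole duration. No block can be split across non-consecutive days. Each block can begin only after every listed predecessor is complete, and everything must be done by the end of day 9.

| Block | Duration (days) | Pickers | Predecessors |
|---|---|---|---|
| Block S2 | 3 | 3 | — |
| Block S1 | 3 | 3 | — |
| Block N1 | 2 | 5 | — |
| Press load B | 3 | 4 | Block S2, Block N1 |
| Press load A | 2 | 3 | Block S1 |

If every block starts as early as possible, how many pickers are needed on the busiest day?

11

Early-start schedule: Block S2@1, Block S1@1, Block N1@1, Press load B@4, Press load A@4.
Load per day: day 1: 11, day 2: 11, day 3: 6, day 4: 7, day 5: 7, day 6: 4, day 7: 0, day 8: 0, day 9: 0.
Peak is 11.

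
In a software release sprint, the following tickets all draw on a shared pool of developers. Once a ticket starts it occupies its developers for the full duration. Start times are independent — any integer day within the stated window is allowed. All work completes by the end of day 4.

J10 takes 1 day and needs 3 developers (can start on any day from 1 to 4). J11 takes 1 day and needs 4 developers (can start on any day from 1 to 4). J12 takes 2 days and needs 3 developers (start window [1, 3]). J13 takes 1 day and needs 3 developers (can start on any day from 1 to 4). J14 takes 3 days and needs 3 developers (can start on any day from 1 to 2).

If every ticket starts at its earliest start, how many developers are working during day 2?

6

At early start, day 2 has: J12, J14.
Demand: 3 + 3 = 6.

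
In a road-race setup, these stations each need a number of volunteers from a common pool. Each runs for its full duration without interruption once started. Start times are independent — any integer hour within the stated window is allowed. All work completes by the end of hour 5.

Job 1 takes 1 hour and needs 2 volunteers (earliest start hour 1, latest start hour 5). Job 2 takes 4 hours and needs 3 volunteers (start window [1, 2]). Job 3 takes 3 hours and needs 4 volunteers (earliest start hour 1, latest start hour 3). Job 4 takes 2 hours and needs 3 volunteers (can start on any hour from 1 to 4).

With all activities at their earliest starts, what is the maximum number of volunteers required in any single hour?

12

Early-start schedule: Job 1@1, Job 2@1, Job 3@1, Job 4@1.
Load per hour: hour 1: 12, hour 2: 10, hour 3: 7, hour 4: 3, hour 5: 0.
Peak is 12.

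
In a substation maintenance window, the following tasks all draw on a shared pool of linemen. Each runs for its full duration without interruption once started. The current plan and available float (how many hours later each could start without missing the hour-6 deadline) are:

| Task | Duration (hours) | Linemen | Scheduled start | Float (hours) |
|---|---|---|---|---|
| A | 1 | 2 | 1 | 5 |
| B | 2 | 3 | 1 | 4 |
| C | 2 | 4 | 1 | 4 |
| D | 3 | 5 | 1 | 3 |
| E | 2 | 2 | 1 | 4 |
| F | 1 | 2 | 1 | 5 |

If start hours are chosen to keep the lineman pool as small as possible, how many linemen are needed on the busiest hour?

7

Early-start (A@1, B@1, C@1, D@1, E@1, F@1) gives peak 18: h1:18  h2:14  h3:5  h4:0  h5:0  h6:0.
Shift C→2, D→4, E→3.
Schedule A@1, B@1, C@2, D@4, E@3, F@1: h1:7  h2:7  h3:6  h4:7  h5:5  h6:5 — peak 7.
Total lineman-hours = 37 over 6 hours ⇒ peak ≥ ⌈37/6⌉ = 7, so 7 is optimal.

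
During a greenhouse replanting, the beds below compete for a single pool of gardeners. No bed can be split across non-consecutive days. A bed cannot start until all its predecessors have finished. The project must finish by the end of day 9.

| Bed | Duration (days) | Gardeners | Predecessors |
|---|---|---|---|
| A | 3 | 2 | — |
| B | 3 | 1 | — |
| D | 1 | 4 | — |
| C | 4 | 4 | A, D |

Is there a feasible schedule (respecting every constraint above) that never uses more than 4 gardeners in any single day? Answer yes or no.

Schedule A@1, B@1, D@4, C@5: d1:3  d2:3  d3:3  d4:4  d5:4  d6:4  d7:4  d8:4  d9:0 — peak 4 ≤ 4.

yes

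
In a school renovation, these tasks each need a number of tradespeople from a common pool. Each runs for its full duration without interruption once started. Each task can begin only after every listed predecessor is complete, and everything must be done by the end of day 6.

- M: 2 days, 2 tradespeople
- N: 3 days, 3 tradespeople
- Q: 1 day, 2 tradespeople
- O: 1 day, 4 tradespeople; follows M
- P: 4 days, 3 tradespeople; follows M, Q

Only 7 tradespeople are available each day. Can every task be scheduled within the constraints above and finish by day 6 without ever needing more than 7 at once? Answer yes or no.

yes

Schedule M@1, N@1, Q@1, O@4, P@3: d1:7  d2:5  d3:6  d4:7  d5:3  d6:3 — peak 7 ≤ 7.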